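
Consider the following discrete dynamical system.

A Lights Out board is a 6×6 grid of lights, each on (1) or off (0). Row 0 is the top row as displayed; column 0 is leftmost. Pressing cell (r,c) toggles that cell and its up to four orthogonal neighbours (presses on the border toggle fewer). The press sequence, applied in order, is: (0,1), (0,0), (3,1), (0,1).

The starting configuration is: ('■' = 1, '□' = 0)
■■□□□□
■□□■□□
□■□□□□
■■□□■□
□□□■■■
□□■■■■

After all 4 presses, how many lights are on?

11

step 0: ■■□□□□
■□□■□□
□■□□□□
■■□□■□
□□□■■■
□□■■■■
step 1: □□■□□□
■■□■□□
□■□□□□
■■□□■□
□□□■■■
□□■■■■
step 2: ■■■□□□
□■□■□□
□■□□□□
■■□□■□
□□□■■■
□□■■■■
step 3: ■■■□□□
□■□■□□
□□□□□□
□□■□■□
□■□■■■
□□■■■■
step 4: □□□□□□
□□□■□□
□□□□□□
□□■□■□
□■□■■■
□□■■■■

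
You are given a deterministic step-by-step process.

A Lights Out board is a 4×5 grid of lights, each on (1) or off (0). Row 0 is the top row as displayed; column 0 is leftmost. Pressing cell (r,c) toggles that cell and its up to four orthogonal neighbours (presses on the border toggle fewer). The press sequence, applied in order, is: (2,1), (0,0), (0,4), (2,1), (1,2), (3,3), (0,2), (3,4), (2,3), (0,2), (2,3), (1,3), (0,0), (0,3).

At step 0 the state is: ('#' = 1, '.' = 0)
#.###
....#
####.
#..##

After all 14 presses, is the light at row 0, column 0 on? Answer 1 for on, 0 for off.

0) #.###
....#
####.
#..##
1) #.###
.#..#
...#.
##.##
2) .####
##..#
...#.
##.##
3) .##..
##...
...#.
##.##
4) .##..
#....
####.
#..##
5) .#...
####.
##.#.
#..##
6) .#...
####.
##...
#.#..
7) ..##.
##.#.
##...
#.#..
8) ..##.
##.#.
##..#
#.###
9) ..##.
##...
####.
#.#.#
10) .#...
###..
####.
#.#.#
11) .#...
####.
##..#
#.###
12) .#.#.
##..#
##.##
#.###
13) #..#.
.#..#
##.##
#.###
14) #.#.#
.#.##
##.##
#.###

1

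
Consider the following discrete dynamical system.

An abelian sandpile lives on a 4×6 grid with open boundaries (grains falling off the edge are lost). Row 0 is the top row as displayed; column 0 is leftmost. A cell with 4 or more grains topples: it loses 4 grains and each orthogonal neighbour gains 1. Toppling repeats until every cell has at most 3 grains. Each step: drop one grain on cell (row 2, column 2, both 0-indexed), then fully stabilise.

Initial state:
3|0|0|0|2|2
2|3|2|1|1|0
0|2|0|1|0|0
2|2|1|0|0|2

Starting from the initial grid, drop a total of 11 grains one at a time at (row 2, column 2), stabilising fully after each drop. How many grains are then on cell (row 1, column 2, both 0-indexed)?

2

0) 3|0|0|0|2|2
2|3|2|1|1|0
0|2|0|1|0|0
2|2|1|0|0|2
1) 3|0|0|0|2|2
2|3|2|1|1|0
0|2|1|1|0|0
2|2|1|0|0|2
2) 3|0|0|0|2|2
2|3|2|1|1|0
0|2|2|1|0|0
2|2|1|0|0|2
3) 3|0|0|0|2|2
2|3|2|1|1|0
0|2|3|1|0|0
2|2|1|0|0|2
4) 3|0|0|0|2|2
2|3|3|1|1|0
0|3|0|2|0|0
2|2|2|0|0|2
5) 3|0|0|0|2|2
2|3|3|1|1|0
0|3|1|2|0|0
2|2|2|0|0|2
6) 3|0|0|0|2|2
2|3|3|1|1|0
0|3|2|2|0|0
2|2|2|0|0|2
7) 3|0|0|0|2|2
2|3|3|1|1|0
0|3|3|2|0|0
2|2|2|0|0|2
8) 3|1|1|0|2|2
3|1|1|2|1|0
1|1|2|3|0|0
2|3|3|0|0|2
9) 3|1|1|0|2|2
3|1|1|2|1|0
1|1|3|3|0|0
2|3|3|0|0|2
10) 3|1|1|0|2|2
3|1|2|3|1|0
1|3|2|0|1|0
3|0|1|2|0|2
11) 3|1|1|0|2|2
3|1|2|3|1|0
1|3|3|0|1|0
3|0|1|2|0|2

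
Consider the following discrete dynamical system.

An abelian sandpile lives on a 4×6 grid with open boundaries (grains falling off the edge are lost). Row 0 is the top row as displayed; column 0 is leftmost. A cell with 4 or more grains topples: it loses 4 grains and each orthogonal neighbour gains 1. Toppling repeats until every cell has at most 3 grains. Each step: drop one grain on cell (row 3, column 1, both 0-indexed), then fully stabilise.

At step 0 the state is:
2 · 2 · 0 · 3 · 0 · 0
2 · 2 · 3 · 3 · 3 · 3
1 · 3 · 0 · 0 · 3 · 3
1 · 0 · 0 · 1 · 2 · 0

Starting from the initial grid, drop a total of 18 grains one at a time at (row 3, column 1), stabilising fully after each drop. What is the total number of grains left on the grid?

gen 0: 2 · 2 · 0 · 3 · 0 · 0
2 · 2 · 3 · 3 · 3 · 3
1 · 3 · 0 · 0 · 3 · 3
1 · 0 · 0 · 1 · 2 · 0
gen 1: 2 · 2 · 0 · 3 · 0 · 0
2 · 2 · 3 · 3 · 3 · 3
1 · 3 · 0 · 0 · 3 · 3
1 · 1 · 0 · 1 · 2 · 0
gen 2: 2 · 2 · 0 · 3 · 0 · 0
2 · 2 · 3 · 3 · 3 · 3
1 · 3 · 0 · 0 · 3 · 3
1 · 2 · 0 · 1 · 2 · 0
gen 3: 2 · 2 · 0 · 3 · 0 · 0
2 · 2 · 3 · 3 · 3 · 3
1 · 3 · 0 · 0 · 3 · 3
1 · 3 · 0 · 1 · 2 · 0
gen 4: 2 · 2 · 0 · 3 · 0 · 0
2 · 3 · 3 · 3 · 3 · 3
2 · 0 · 1 · 0 · 3 · 3
2 · 1 · 1 · 1 · 2 · 0
gen 5: 2 · 2 · 0 · 3 · 0 · 0
2 · 3 · 3 · 3 · 3 · 3
2 · 0 · 1 · 0 · 3 · 3
2 · 2 · 1 · 1 · 2 · 0
gen 6: 2 · 2 · 0 · 3 · 0 · 0
2 · 3 · 3 · 3 · 3 · 3
2 · 0 · 1 · 0 · 3 · 3
2 · 3 · 1 · 1 · 2 · 0
gen 7: 2 · 2 · 0 · 3 · 0 · 0
2 · 3 · 3 · 3 · 3 · 3
2 · 1 · 1 · 0 · 3 · 3
3 · 0 · 2 · 1 · 2 · 0
gen 8: 2 · 2 · 0 · 3 · 0 · 0
2 · 3 · 3 · 3 · 3 · 3
2 · 1 · 1 · 0 · 3 · 3
3 · 1 · 2 · 1 · 2 · 0
gen 9: 2 · 2 · 0 · 3 · 0 · 0
2 · 3 · 3 · 3 · 3 · 3
2 · 1 · 1 · 0 · 3 · 3
3 · 2 · 2 · 1 · 2 · 0
gen 10: 2 · 2 · 0 · 3 · 0 · 0
2 · 3 · 3 · 3 · 3 · 3
2 · 1 · 1 · 0 · 3 · 3
3 · 3 · 2 · 1 · 2 · 0
gen 11: 2 · 2 · 0 · 3 · 0 · 0
2 · 3 · 3 · 3 · 3 · 3
3 · 2 · 1 · 0 · 3 · 3
0 · 1 · 3 · 1 · 2 · 0
gen 12: 2 · 2 · 0 · 3 · 0 · 0
2 · 3 · 3 · 3 · 3 · 3
3 · 2 · 1 · 0 · 3 · 3
0 · 2 · 3 · 1 · 2 · 0
gen 13: 2 · 2 · 0 · 3 · 0 · 0
2 · 3 · 3 · 3 · 3 · 3
3 · 2 · 1 · 0 · 3 · 3
0 · 3 · 3 · 1 · 2 · 0
gen 14: 2 · 2 · 0 · 3 · 0 · 0
2 · 3 · 3 · 3 · 3 · 3
3 · 3 · 2 · 0 · 3 · 3
1 · 1 · 0 · 2 · 2 · 0
gen 15: 2 · 2 · 0 · 3 · 0 · 0
2 · 3 · 3 · 3 · 3 · 3
3 · 3 · 2 · 0 · 3 · 3
1 · 2 · 0 · 2 · 2 · 0
gen 16: 2 · 2 · 0 · 3 · 0 · 0
2 · 3 · 3 · 3 · 3 · 3
3 · 3 · 2 · 0 · 3 · 3
1 · 3 · 0 · 2 · 2 · 0
gen 17: 3 · 3 · 2 · 0 · 2 · 1
0 · 2 · 2 · 2 · 2 · 1
1 · 3 · 0 · 3 · 1 · 1
3 · 1 · 2 · 2 · 3 · 1
gen 18: 3 · 3 · 2 · 0 · 2 · 1
0 · 2 · 2 · 2 · 2 · 1
1 · 3 · 0 · 3 · 1 · 1
3 · 2 · 2 · 2 · 3 · 1

42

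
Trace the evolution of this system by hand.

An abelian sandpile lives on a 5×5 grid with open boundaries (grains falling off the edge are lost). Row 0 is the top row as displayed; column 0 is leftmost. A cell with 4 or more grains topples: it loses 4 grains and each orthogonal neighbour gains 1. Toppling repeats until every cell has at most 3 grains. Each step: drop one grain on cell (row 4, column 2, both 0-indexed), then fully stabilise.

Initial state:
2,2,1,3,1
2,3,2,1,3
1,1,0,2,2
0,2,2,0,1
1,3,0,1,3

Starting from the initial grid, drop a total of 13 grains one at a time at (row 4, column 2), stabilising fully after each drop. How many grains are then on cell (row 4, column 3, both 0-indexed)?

k=0  2,2,1,3,1
2,3,2,1,3
1,1,0,2,2
0,2,2,0,1
1,3,0,1,3
k=1  2,2,1,3,1
2,3,2,1,3
1,1,0,2,2
0,2,2,0,1
1,3,1,1,3
k=2  2,2,1,3,1
2,3,2,1,3
1,1,0,2,2
0,2,2,0,1
1,3,2,1,3
k=3  2,2,1,3,1
2,3,2,1,3
1,1,0,2,2
0,2,2,0,1
1,3,3,1,3
k=4  2,2,1,3,1
2,3,2,1,3
1,1,0,2,2
0,3,3,0,1
2,0,1,2,3
k=5  2,2,1,3,1
2,3,2,1,3
1,1,0,2,2
0,3,3,0,1
2,0,2,2,3
k=6  2,2,1,3,1
2,3,2,1,3
1,1,0,2,2
0,3,3,0,1
2,0,3,2,3
k=7  2,2,1,3,1
2,3,2,1,3
1,2,1,2,2
1,0,1,1,1
2,2,1,3,3
k=8  2,2,1,3,1
2,3,2,1,3
1,2,1,2,2
1,0,1,1,1
2,2,2,3,3
k=9  2,2,1,3,1
2,3,2,1,3
1,2,1,2,2
1,0,1,1,1
2,2,3,3,3
k=10  2,2,1,3,1
2,3,2,1,3
1,2,1,2,2
1,0,2,2,2
2,3,1,1,0
k=11  2,2,1,3,1
2,3,2,1,3
1,2,1,2,2
1,0,2,2,2
2,3,2,1,0
k=12  2,2,1,3,1
2,3,2,1,3
1,2,1,2,2
1,0,2,2,2
2,3,3,1,0
k=13  2,2,1,3,1
2,3,2,1,3
1,2,1,2,2
1,1,3,2,2
3,0,1,2,0

2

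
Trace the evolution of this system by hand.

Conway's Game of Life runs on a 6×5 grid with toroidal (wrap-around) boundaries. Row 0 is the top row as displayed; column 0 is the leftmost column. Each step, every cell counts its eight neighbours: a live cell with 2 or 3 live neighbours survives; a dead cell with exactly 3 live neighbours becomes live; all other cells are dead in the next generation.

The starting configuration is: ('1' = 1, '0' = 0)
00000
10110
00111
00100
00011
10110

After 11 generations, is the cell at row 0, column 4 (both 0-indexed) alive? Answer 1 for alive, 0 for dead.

1

[0] 00000
10110
00111
00100
00011
10110
[1] 00000
01100
00001
00100
01001
00110
[2] 01010
00000
01110
10010
01000
00110
[3] 00010
01010
01111
10011
01011
01010
[4] 00011
11000
01000
00000
01000
10010
[5] 01110
11101
11000
00000
00000
10110
[6] 00000
00001
00101
00000
00000
00011
[7] 00011
00010
00010
00000
00000
00000
[8] 00011
00110
00000
00000
00000
00000
[9] 00111
00111
00000
00000
00000
00000
[10] 00101
00101
00010
00000
00000
00010
[11] 00101
00101
00010
00000
00000
00010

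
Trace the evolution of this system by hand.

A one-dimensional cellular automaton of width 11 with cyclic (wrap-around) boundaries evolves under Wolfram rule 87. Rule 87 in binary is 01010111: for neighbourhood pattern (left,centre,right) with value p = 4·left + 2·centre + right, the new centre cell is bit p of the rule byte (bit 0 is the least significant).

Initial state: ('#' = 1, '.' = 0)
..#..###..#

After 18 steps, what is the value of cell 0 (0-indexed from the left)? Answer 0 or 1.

t=0: ..#..###..#
t=1: #####..####
t=2: ....###....
t=3: ####..#####
t=4: ...###.....
t=5: ###..######
t=6: ..###......
t=7: ##..#######
t=8: .###.......
t=9: #..########
t=10: ###........
t=11: ..#########
t=12: ##........#
t=13: .#########.
t=14: #........##
t=15: #########..
t=16: ........###
t=17: ########..#
t=18: .......###.

0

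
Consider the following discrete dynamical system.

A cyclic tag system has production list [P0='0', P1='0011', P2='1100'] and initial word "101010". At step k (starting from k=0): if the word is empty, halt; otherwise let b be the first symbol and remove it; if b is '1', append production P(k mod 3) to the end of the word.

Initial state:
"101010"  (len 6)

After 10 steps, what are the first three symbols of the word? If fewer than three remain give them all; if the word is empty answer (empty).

000

gen 0: "101010"  (len 6)
gen 1: "010100"  (len 6)
gen 2: "10100"  (len 5)
gen 3: "01001100"  (len 8)
gen 4: "1001100"  (len 7)
gen 5: "0011000011"  (len 10)
gen 6: "011000011"  (len 9)
gen 7: "11000011"  (len 8)
gen 8: "10000110011"  (len 11)
gen 9: "00001100111100"  (len 14)
gen 10: "0001100111100"  (len 13)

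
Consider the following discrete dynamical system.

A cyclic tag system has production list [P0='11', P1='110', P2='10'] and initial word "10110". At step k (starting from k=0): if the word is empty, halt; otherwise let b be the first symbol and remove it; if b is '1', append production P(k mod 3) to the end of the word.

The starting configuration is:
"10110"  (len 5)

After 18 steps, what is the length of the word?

17

[0] "10110"  (len 5)
[1] "011011"  (len 6)
[2] "11011"  (len 5)
[3] "101110"  (len 6)
[4] "0111011"  (len 7)
[5] "111011"  (len 6)
[6] "1101110"  (len 7)
[7] "10111011"  (len 8)
[8] "0111011110"  (len 10)
[9] "111011110"  (len 9)
[10] "1101111011"  (len 10)
[11] "101111011110"  (len 12)
[12] "0111101111010"  (len 13)
[13] "111101111010"  (len 12)
[14] "11101111010110"  (len 14)
[15] "110111101011010"  (len 15)
[16] "1011110101101011"  (len 16)
[17] "011110101101011110"  (len 18)
[18] "11110101101011110"  (len 17)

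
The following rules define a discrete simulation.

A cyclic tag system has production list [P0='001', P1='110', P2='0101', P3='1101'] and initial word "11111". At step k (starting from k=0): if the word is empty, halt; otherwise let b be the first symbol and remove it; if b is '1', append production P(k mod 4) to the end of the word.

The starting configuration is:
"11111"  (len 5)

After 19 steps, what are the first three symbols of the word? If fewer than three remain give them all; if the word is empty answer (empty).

[0] "11111"  (len 5)
[1] "1111001"  (len 7)
[2] "111001110"  (len 9)
[3] "110011100101"  (len 12)
[4] "100111001011101"  (len 15)
[5] "00111001011101001"  (len 17)
[6] "0111001011101001"  (len 16)
[7] "111001011101001"  (len 15)
[8] "110010111010011101"  (len 18)
[9] "10010111010011101001"  (len 20)
[10] "0010111010011101001110"  (len 22)
[11] "010111010011101001110"  (len 21)
[12] "10111010011101001110"  (len 20)
[13] "0111010011101001110001"  (len 22)
[14] "111010011101001110001"  (len 21)
[15] "110100111010011100010101"  (len 24)
[16] "101001110100111000101011101"  (len 27)
[17] "01001110100111000101011101001"  (len 29)
[18] "1001110100111000101011101001"  (len 28)
[19] "0011101001110001010111010010101"  (len 31)

001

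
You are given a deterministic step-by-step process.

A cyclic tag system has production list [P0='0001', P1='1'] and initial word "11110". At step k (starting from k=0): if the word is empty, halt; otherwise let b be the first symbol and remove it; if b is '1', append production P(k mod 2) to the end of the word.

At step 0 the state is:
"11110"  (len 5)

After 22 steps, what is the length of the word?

k=0  "11110"  (len 5)
k=1  "11100001"  (len 8)
k=2  "11000011"  (len 8)
k=3  "10000110001"  (len 11)
k=4  "00001100011"  (len 11)
k=5  "0001100011"  (len 10)
k=6  "001100011"  (len 9)
k=7  "01100011"  (len 8)
k=8  "1100011"  (len 7)
k=9  "1000110001"  (len 10)
k=10  "0001100011"  (len 10)
k=11  "001100011"  (len 9)
k=12  "01100011"  (len 8)
k=13  "1100011"  (len 7)
k=14  "1000111"  (len 7)
k=15  "0001110001"  (len 10)
k=16  "001110001"  (len 9)
k=17  "01110001"  (len 8)
k=18  "1110001"  (len 7)
k=19  "1100010001"  (len 10)
k=20  "1000100011"  (len 10)
k=21  "0001000110001"  (len 13)
k=22  "001000110001"  (len 12)

12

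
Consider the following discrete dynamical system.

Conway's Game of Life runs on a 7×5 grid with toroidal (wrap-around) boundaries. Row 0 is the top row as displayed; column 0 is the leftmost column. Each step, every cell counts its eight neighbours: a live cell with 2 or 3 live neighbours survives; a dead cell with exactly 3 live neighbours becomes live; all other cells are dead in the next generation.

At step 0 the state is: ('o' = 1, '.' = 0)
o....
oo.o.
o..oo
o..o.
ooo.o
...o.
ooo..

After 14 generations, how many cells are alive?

30

0) o....
oo.o.
o..oo
o..o.
ooo.o
...o.
ooo..
1) .....
.ooo.
...o.
.....
ooo..
...o.
ooo.o
2) ....o
..oo.
...o.
.oo..
.oo..
...o.
ooooo
3) .....
..ooo
.o.o.
.o.o.
.o.o.
.....
ooo..
4) o...o
..ooo
oo...
oo.oo
.....
o....
.o...
5) ooo.o
..oo.
.....
.oo.o
.o...
.....
.o..o
6) ....o
o.ooo
.o...
ooo..
ooo..
o....
.oooo
7) .....
ooooo
.....
.....
..o.o
.....
.oooo
8) .....
ooooo
ooooo
.....
.....
oo..o
..oo.
9) o....
.....
.....
ooooo
o....
ooooo
ooooo
10) o.oo.
.....
ooooo
ooooo
.....
.....
.....
11) .....
.....
.....
.....
ooooo
.....
.....
12) .....
.....
.....
ooooo
ooooo
ooooo
.....
13) .....
.....
ooooo
.....
.....
.....
ooooo
14) ooooo
ooooo
ooooo
ooooo
.....
ooooo
ooooo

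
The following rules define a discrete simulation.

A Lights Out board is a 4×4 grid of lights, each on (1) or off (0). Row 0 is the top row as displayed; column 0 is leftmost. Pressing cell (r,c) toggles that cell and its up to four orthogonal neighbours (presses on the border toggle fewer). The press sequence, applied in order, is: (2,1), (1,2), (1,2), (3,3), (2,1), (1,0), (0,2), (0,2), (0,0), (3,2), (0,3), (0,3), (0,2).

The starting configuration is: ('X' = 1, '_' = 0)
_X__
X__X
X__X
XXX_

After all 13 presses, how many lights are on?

k=0  _X__
X__X
X__X
XXX_
k=1  _X__
XX_X
_XXX
X_X_
k=2  _XX_
X_X_
_X_X
X_X_
k=3  _X__
XX_X
_XXX
X_X_
k=4  _X__
XX_X
_XX_
X__X
k=5  _X__
X__X
X___
XX_X
k=6  XX__
_X_X
____
XX_X
k=7  X_XX
_XXX
____
XX_X
k=8  XX__
_X_X
____
XX_X
k=9  ____
XX_X
____
XX_X
k=10  ____
XX_X
__X_
X_X_
k=11  __XX
XX__
__X_
X_X_
k=12  ____
XX_X
__X_
X_X_
k=13  _XXX
XXXX
__X_
X_X_

10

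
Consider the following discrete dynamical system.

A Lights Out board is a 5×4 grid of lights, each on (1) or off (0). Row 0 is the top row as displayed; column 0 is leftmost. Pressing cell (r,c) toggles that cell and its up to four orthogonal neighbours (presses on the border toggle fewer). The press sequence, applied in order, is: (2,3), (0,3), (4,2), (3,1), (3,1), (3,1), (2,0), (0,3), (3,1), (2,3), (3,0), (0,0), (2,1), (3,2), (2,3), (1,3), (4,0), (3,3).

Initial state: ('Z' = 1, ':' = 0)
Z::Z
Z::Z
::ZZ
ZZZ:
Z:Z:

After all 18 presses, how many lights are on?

k=0  Z::Z
Z::Z
::ZZ
ZZZ:
Z:Z:
k=1  Z::Z
Z:::
::::
ZZZZ
Z:Z:
k=2  Z:Z:
Z::Z
::::
ZZZZ
Z:Z:
k=3  Z:Z:
Z::Z
::::
ZZ:Z
ZZ:Z
k=4  Z:Z:
Z::Z
:Z::
::ZZ
Z::Z
k=5  Z:Z:
Z::Z
::::
ZZ:Z
ZZ:Z
k=6  Z:Z:
Z::Z
:Z::
::ZZ
Z::Z
k=7  Z:Z:
:::Z
Z:::
Z:ZZ
Z::Z
k=8  Z::Z
::::
Z:::
Z:ZZ
Z::Z
k=9  Z::Z
::::
ZZ::
:Z:Z
ZZ:Z
k=10  Z::Z
:::Z
ZZZZ
:Z::
ZZ:Z
k=11  Z::Z
:::Z
:ZZZ
Z:::
:Z:Z
k=12  :Z:Z
Z::Z
:ZZZ
Z:::
:Z:Z
k=13  :Z:Z
ZZ:Z
Z::Z
ZZ::
:Z:Z
k=14  :Z:Z
ZZ:Z
Z:ZZ
Z:ZZ
:ZZZ
k=15  :Z:Z
ZZ::
Z:::
Z:Z:
:ZZZ
k=16  :Z::
ZZZZ
Z::Z
Z:Z:
:ZZZ
k=17  :Z::
ZZZZ
Z::Z
::Z:
Z:ZZ
k=18  :Z::
ZZZZ
Z:::
:::Z
Z:Z:

9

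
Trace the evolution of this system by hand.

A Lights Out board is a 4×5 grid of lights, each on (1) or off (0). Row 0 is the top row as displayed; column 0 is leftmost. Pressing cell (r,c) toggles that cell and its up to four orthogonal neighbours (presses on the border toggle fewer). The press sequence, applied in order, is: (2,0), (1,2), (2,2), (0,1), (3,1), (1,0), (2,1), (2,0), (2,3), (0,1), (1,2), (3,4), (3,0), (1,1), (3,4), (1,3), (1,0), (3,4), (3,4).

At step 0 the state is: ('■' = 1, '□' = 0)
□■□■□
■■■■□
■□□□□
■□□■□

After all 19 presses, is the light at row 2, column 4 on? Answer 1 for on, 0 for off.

1

step 0: □■□■□
■■■■□
■□□□□
■□□■□
step 1: □■□■□
□■■■□
□■□□□
□□□■□
step 2: □■■■□
□□□□□
□■■□□
□□□■□
step 3: □■■■□
□□■□□
□□□■□
□□■■□
step 4: ■□□■□
□■■□□
□□□■□
□□■■□
step 5: ■□□■□
□■■□□
□■□■□
■■□■□
step 6: □□□■□
■□■□□
■■□■□
■■□■□
step 7: □□□■□
■■■□□
□□■■□
■□□■□
step 8: □□□■□
□■■□□
■■■■□
□□□■□
step 9: □□□■□
□■■■□
■■□□■
□□□□□
step 10: ■■■■□
□□■■□
■■□□■
□□□□□
step 11: ■■□■□
□■□□□
■■■□■
□□□□□
step 12: ■■□■□
□■□□□
■■■□□
□□□■■
step 13: ■■□■□
□■□□□
□■■□□
■■□■■
step 14: ■□□■□
■□■□□
□□■□□
■■□■■
step 15: ■□□■□
■□■□□
□□■□■
■■□□□
step 16: ■□□□□
■□□■■
□□■■■
■■□□□
step 17: □□□□□
□■□■■
■□■■■
■■□□□
step 18: □□□□□
□■□■■
■□■■□
■■□■■
step 19: □□□□□
□■□■■
■□■■■
■■□□□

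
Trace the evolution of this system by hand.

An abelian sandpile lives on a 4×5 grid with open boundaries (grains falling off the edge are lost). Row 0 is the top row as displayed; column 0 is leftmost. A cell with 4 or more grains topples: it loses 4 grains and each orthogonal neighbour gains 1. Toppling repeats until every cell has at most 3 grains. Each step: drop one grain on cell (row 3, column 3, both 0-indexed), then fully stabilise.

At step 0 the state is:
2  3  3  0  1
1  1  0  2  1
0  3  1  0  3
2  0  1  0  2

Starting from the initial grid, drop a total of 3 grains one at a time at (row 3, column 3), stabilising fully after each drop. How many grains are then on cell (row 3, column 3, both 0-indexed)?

3

k=0  2  3  3  0  1
1  1  0  2  1
0  3  1  0  3
2  0  1  0  2
k=1  2  3  3  0  1
1  1  0  2  1
0  3  1  0  3
2  0  1  1  2
k=2  2  3  3  0  1
1  1  0  2  1
0  3  1  0  3
2  0  1  2  2
k=3  2  3  3  0  1
1  1  0  2  1
0  3  1  0  3
2  0  1  3  2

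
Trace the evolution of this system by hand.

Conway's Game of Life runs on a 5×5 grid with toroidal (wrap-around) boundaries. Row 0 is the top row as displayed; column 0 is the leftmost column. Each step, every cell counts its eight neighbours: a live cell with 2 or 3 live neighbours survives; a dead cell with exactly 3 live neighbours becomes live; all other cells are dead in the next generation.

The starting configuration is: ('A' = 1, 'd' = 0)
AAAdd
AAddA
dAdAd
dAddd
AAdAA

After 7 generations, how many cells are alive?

10

t=0: AAAdd
AAddA
dAdAd
dAddd
AAdAA
t=1: ddddd
dddAA
dAddA
dAdAd
dddAA
t=2: ddddd
AddAA
ddddA
dddAd
ddAAA
t=3: AdAdd
AddAA
Adddd
ddAdd
ddAAA
t=4: AdAdd
AddAd
AAdAd
dAAdA
ddAdA
t=5: AdAdd
AddAd
dddAd
ddddA
ddAdA
t=6: AdAdd
dAAAd
dddAd
ddddA
AAddA
t=7: ddddd
dAdAA
dddAA
dddAA
dAdAA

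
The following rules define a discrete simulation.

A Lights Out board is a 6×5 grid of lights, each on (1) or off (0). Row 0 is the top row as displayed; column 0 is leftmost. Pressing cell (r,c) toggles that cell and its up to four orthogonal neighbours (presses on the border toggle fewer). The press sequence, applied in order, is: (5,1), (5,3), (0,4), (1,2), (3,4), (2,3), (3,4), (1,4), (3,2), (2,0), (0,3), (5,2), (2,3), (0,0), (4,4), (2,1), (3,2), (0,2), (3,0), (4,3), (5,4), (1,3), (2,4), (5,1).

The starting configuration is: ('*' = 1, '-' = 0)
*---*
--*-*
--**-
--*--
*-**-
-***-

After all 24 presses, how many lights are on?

k=0  *---*
--*-*
--**-
--*--
*-**-
-***-
k=1  *---*
--*-*
--**-
--*--
****-
*--*-
k=2  *---*
--*-*
--**-
--*--
***--
*-*-*
k=3  *--*-
--*--
--**-
--*--
***--
*-*-*
k=4  *-**-
-*-*-
---*-
--*--
***--
*-*-*
k=5  *-**-
-*-*-
---**
--***
***-*
*-*-*
k=6  *-**-
-*---
--*--
--*-*
***-*
*-*-*
k=7  *-**-
-*---
--*-*
--**-
***--
*-*-*
k=8  *-***
-*-**
--*--
--**-
***--
*-*-*
k=9  *-***
-*-**
-----
-*---
**---
*-*-*
k=10  *-***
**-**
**---
**---
**---
*-*-*
k=11  *----
**--*
**---
**---
**---
*-*-*
k=12  *----
**--*
**---
**---
***--
**-**
k=13  *----
**-**
*****
**-*-
***--
**-**
k=14  -*---
-*-**
*****
**-*-
***--
**-**
k=15  -*---
-*-**
*****
**-**
*****
**-*-
k=16  -*---
---**
---**
*--**
*****
**-*-
k=17  -*---
---**
--***
***-*
**-**
**-*-
k=18  --**-
--***
--***
***-*
**-**
**-*-
k=19  --**-
--***
*-***
--*-*
-*-**
**-*-
k=20  --**-
--***
*-***
--***
-**--
**---
k=21  --**-
--***
*-***
--***
-**-*
**-**
k=22  --*--
-----
*-*-*
--***
-**-*
**-**
k=23  --*--
----*
*-**-
--**-
-**-*
**-**
k=24  --*--
----*
*-**-
--**-
--*-*
--***

12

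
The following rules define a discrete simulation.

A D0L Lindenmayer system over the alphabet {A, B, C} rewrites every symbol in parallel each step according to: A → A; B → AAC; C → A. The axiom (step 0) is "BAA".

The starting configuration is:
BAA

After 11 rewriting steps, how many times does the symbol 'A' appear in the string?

step 0: BAA
step 1: AACAA
step 2: AAAAA
step 3: AAAAA
step 4: AAAAA
step 5: AAAAA
step 6: AAAAA
step 7: AAAAA
step 8: AAAAA
step 9: AAAAA
step 10: AAAAA
step 11: AAAAA

5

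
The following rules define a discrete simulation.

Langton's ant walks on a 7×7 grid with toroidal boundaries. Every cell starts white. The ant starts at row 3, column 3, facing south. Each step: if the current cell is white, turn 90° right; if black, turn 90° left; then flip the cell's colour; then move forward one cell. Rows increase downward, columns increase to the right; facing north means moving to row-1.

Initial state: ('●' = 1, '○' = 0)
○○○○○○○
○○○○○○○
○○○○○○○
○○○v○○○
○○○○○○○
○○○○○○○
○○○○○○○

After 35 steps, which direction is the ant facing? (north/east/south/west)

west

step 0: ○○○○○○○
○○○○○○○
○○○○○○○
○○○v○○○
○○○○○○○
○○○○○○○
○○○○○○○
step 1: ○○○○○○○
○○○○○○○
○○○○○○○
○○<●○○○
○○○○○○○
○○○○○○○
○○○○○○○
step 2: ○○○○○○○
○○○○○○○
○○^○○○○
○○●●○○○
○○○○○○○
○○○○○○○
○○○○○○○
step 3: ○○○○○○○
○○○○○○○
○○●>○○○
○○●●○○○
○○○○○○○
○○○○○○○
○○○○○○○
step 4: ○○○○○○○
○○○○○○○
○○●●○○○
○○●v○○○
○○○○○○○
○○○○○○○
○○○○○○○
step 5: ○○○○○○○
○○○○○○○
○○●●○○○
○○●○>○○
○○○○○○○
○○○○○○○
○○○○○○○
step 6: ○○○○○○○
○○○○○○○
○○●●○○○
○○●○●○○
○○○○v○○
○○○○○○○
○○○○○○○
step 7: ○○○○○○○
○○○○○○○
○○●●○○○
○○●○●○○
○○○<●○○
○○○○○○○
○○○○○○○
step 8: ○○○○○○○
○○○○○○○
○○●●○○○
○○●^●○○
○○○●●○○
○○○○○○○
○○○○○○○
step 9: ○○○○○○○
○○○○○○○
○○●●○○○
○○●●>○○
○○○●●○○
○○○○○○○
○○○○○○○
step 10: ○○○○○○○
○○○○○○○
○○●●^○○
○○●●○○○
○○○●●○○
○○○○○○○
○○○○○○○
step 11: ○○○○○○○
○○○○○○○
○○●●●>○
○○●●○○○
○○○●●○○
○○○○○○○
○○○○○○○
step 12: ○○○○○○○
○○○○○○○
○○●●●●○
○○●●○v○
○○○●●○○
○○○○○○○
○○○○○○○
step 13: ○○○○○○○
○○○○○○○
○○●●●●○
○○●●<●○
○○○●●○○
○○○○○○○
○○○○○○○
step 14: ○○○○○○○
○○○○○○○
○○●●^●○
○○●●●●○
○○○●●○○
○○○○○○○
○○○○○○○
step 15: ○○○○○○○
○○○○○○○
○○●<○●○
○○●●●●○
○○○●●○○
○○○○○○○
○○○○○○○
step 16: ○○○○○○○
○○○○○○○
○○●○○●○
○○●v●●○
○○○●●○○
○○○○○○○
○○○○○○○
step 17: ○○○○○○○
○○○○○○○
○○●○○●○
○○●○>●○
○○○●●○○
○○○○○○○
○○○○○○○
step 18: ○○○○○○○
○○○○○○○
○○●○^●○
○○●○○●○
○○○●●○○
○○○○○○○
○○○○○○○
step 19: ○○○○○○○
○○○○○○○
○○●○●>○
○○●○○●○
○○○●●○○
○○○○○○○
○○○○○○○
step 20: ○○○○○○○
○○○○○^○
○○●○●○○
○○●○○●○
○○○●●○○
○○○○○○○
○○○○○○○
step 21: ○○○○○○○
○○○○○●>
○○●○●○○
○○●○○●○
○○○●●○○
○○○○○○○
○○○○○○○
step 22: ○○○○○○○
○○○○○●●
○○●○●○v
○○●○○●○
○○○●●○○
○○○○○○○
○○○○○○○
step 23: ○○○○○○○
○○○○○●●
○○●○●<●
○○●○○●○
○○○●●○○
○○○○○○○
○○○○○○○
step 24: ○○○○○○○
○○○○○^●
○○●○●●●
○○●○○●○
○○○●●○○
○○○○○○○
○○○○○○○
step 25: ○○○○○○○
○○○○<○●
○○●○●●●
○○●○○●○
○○○●●○○
○○○○○○○
○○○○○○○
step 26: ○○○○^○○
○○○○●○●
○○●○●●●
○○●○○●○
○○○●●○○
○○○○○○○
○○○○○○○
step 27: ○○○○●>○
○○○○●○●
○○●○●●●
○○●○○●○
○○○●●○○
○○○○○○○
○○○○○○○
step 28: ○○○○●●○
○○○○●v●
○○●○●●●
○○●○○●○
○○○●●○○
○○○○○○○
○○○○○○○
step 29: ○○○○●●○
○○○○<●●
○○●○●●●
○○●○○●○
○○○●●○○
○○○○○○○
○○○○○○○
step 30: ○○○○●●○
○○○○○●●
○○●○v●●
○○●○○●○
○○○●●○○
○○○○○○○
○○○○○○○
step 31: ○○○○●●○
○○○○○●●
○○●○○>●
○○●○○●○
○○○●●○○
○○○○○○○
○○○○○○○
step 32: ○○○○●●○
○○○○○^●
○○●○○○●
○○●○○●○
○○○●●○○
○○○○○○○
○○○○○○○
step 33: ○○○○●●○
○○○○<○●
○○●○○○●
○○●○○●○
○○○●●○○
○○○○○○○
○○○○○○○
step 34: ○○○○^●○
○○○○●○●
○○●○○○●
○○●○○●○
○○○●●○○
○○○○○○○
○○○○○○○
step 35: ○○○<○●○
○○○○●○●
○○●○○○●
○○●○○●○
○○○●●○○
○○○○○○○
○○○○○○○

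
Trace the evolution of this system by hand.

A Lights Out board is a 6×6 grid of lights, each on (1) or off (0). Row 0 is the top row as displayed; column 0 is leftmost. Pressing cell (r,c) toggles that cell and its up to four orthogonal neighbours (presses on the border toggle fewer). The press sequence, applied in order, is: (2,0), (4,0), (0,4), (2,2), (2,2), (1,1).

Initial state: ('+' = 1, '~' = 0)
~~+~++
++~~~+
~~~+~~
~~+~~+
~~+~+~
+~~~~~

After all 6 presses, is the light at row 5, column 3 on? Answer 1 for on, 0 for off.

0) ~~+~++
++~~~+
~~~+~~
~~+~~+
~~+~+~
+~~~~~
1) ~~+~++
~+~~~+
++~+~~
+~+~~+
~~+~+~
+~~~~~
2) ~~+~++
~+~~~+
++~+~~
~~+~~+
+++~+~
~~~~~~
3) ~~++~~
~+~~++
++~+~~
~~+~~+
+++~+~
~~~~~~
4) ~~++~~
~++~++
+~+~~~
~~~~~+
+++~+~
~~~~~~
5) ~~++~~
~+~~++
++~+~~
~~+~~+
+++~+~
~~~~~~
6) ~+++~~
+~+~++
+~~+~~
~~+~~+
+++~+~
~~~~~~

0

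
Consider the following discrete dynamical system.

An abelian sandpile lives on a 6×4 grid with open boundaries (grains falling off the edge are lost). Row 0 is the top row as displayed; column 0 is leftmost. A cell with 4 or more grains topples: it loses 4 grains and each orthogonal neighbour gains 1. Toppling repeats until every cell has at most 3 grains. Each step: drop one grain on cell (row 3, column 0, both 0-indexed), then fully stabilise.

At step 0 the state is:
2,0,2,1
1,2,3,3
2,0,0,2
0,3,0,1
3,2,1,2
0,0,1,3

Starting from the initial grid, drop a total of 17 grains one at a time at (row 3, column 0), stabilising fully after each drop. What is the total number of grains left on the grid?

t=0: 2,0,2,1
1,2,3,3
2,0,0,2
0,3,0,1
3,2,1,2
0,0,1,3
t=1: 2,0,2,1
1,2,3,3
2,0,0,2
1,3,0,1
3,2,1,2
0,0,1,3
t=2: 2,0,2,1
1,2,3,3
2,0,0,2
2,3,0,1
3,2,1,2
0,0,1,3
t=3: 2,0,2,1
1,2,3,3
2,0,0,2
3,3,0,1
3,2,1,2
0,0,1,3
t=4: 2,0,2,1
1,2,3,3
3,1,0,2
2,1,1,1
1,0,2,2
1,1,1,3
t=5: 2,0,2,1
1,2,3,3
3,1,0,2
3,1,1,1
1,0,2,2
1,1,1,3
t=6: 2,0,2,1
2,2,3,3
0,2,0,2
1,2,1,1
2,0,2,2
1,1,1,3
t=7: 2,0,2,1
2,2,3,3
0,2,0,2
2,2,1,1
2,0,2,2
1,1,1,3
t=8: 2,0,2,1
2,2,3,3
0,2,0,2
3,2,1,1
2,0,2,2
1,1,1,3
t=9: 2,0,2,1
2,2,3,3
1,2,0,2
0,3,1,1
3,0,2,2
1,1,1,3
t=10: 2,0,2,1
2,2,3,3
1,2,0,2
1,3,1,1
3,0,2,2
1,1,1,3
t=11: 2,0,2,1
2,2,3,3
1,2,0,2
2,3,1,1
3,0,2,2
1,1,1,3
t=12: 2,0,2,1
2,2,3,3
1,2,0,2
3,3,1,1
3,0,2,2
1,1,1,3
t=13: 2,0,2,1
2,2,3,3
2,3,0,2
2,0,2,1
0,2,2,2
2,1,1,3
t=14: 2,0,2,1
2,2,3,3
2,3,0,2
3,0,2,1
0,2,2,2
2,1,1,3
t=15: 2,0,2,1
2,2,3,3
3,3,0,2
0,1,2,1
1,2,2,2
2,1,1,3
t=16: 2,0,2,1
2,2,3,3
3,3,0,2
1,1,2,1
1,2,2,2
2,1,1,3
t=17: 2,0,2,1
2,2,3,3
3,3,0,2
2,1,2,1
1,2,2,2
2,1,1,3

43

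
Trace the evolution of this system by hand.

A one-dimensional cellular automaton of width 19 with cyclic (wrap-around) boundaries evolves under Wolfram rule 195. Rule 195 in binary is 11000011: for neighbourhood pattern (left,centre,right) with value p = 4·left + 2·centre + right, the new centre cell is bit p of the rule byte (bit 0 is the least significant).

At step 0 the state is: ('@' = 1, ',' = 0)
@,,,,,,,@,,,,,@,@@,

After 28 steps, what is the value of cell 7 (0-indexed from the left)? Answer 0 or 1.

1

0) @,,,,,,,@,,,,,@,@@,
1) ,,@@@@@@,,@@@@,,,@,
2) @@,@@@@@,@,@@@,@@,,
3) ,@,,@@@@,,,,@@,,@,@
4) ,,,@,@@@,@@@,@,@,,,
5) @@@,,,@@,,@@,,,,,@@
6) @@@,@@,@,@,@,@@@@,@
7) @@@,,@,,,,,,,,@@@,,
8) ,@@,@,,@@@@@@@,@@,@
9) ,,@,,,@,@@@@@@,,@,,
10) @@,,@@,,,@@@@@,@,,@
11) @@,@,@,@@,@@@@,,,@,
12) ,@,,,,,,@,,@@@,@@,,
13) @,,@@@@@,,@,@@,,@,@
14) @,@,@@@@,@,,,@,@,,,
15) ,,,,,@@@,,,@@,,,,@@
16) ,@@@@,@@,@@,@,@@@,@
17) ,,@@@,,@,,@,,,,@@,,
18) @@,@@,@,,@,,@@@,@,@
19) @@,,@,,,@,,@,@@,,,,
20) ,@,@,,@@,,@,,,@,@@@
21) ,,,,,@,@,@,,@@,,,@@
22) ,@@@@,,,,,,@,@,@@,@
23) ,,@@@,@@@@@,,,,,@,,
24) @@,@@,,@@@@,@@@@,,@
25) @@,,@,@,@@@,,@@@,@,
26) ,@,@,,,,,@@,@,@@,,,
27) @,,,,@@@@,@,,,,@,@@
28) @,@@@,@@@,,,@@@,,,@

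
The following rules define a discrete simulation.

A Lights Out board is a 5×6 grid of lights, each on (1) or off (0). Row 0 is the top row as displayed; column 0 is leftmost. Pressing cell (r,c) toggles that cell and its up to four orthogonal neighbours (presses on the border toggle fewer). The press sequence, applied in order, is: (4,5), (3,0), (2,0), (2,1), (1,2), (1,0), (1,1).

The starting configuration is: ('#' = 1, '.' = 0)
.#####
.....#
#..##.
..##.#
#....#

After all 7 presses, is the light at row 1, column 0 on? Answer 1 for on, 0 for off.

1

[0] .#####
.....#
#..##.
..##.#
#....#
[1] .#####
.....#
#..##.
..##..
#...#.
[2] .#####
.....#
...##.
####..
....#.
[3] .#####
#....#
##.##.
.###..
....#.
[4] .#####
##...#
..###.
..##..
....#.
[5] .#.###
#.##.#
...##.
..##..
....#.
[6] ##.###
.###.#
#..##.
..##..
....#.
[7] #..###
#..#.#
##.##.
..##..
....#.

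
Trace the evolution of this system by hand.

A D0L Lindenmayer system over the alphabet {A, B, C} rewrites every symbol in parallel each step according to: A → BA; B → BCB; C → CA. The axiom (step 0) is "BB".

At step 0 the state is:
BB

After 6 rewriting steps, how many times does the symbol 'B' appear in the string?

step 0: BB
step 1: BCBBCB
step 2: BCBCABCBBCBCABCB
step 3: BCBCABCBCABABCBCABCBBCBCABCBCABABCBCABCB
step 4: BCBCABCBCABABCBCABCBCABABCBBABCBCABCBCABABCBCABCBBCBCABCBCABABCBCABCBCABABCBBABCBCABCBCABABCBCABCB
step 5: BCBCABCBCABABCBCABCBCABABCBBABCBCABCBCABABCBCABCBCABABCBBA…ABCBBCBBABCBCABCBCABABCBCABCBCABABCBBABCBCABCBCABABCBCABCB  (len 240)
step 6: BCBCABCBCABABCBCABCBCABABCBBABCBCABCBCABABCBCABCBCABABCBBA…ABCBBCBBABCBCABCBCABABCBCABCBCABABCBBABCBCABCBCABABCBCABCB  (len 590)

274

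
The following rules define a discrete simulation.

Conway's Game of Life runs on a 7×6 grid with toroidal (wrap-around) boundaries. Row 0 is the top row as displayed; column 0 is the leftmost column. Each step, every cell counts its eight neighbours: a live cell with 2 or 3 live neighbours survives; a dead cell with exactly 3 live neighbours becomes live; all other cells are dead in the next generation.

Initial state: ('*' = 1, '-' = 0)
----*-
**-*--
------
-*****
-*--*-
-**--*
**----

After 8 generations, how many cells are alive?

2

k=0  ----*-
**-*--
------
-*****
-*--*-
-**--*
**----
k=1  --*--*
------
-----*
******
------
--*--*
***--*
k=2  --*--*
------
-***-*
******
------
--*--*
--****
k=3  --*--*
**-**-
-----*
-----*
------
--*--*
***--*
k=4  ------
*****-
-----*
------
------
--*--*
--****
k=5  *-----
******
******
------
------
--*--*
--****
k=6  ------
------
------
******
------
--*--*
******
k=7  ******
------
******
******
------
--*--*
******
k=8  ------
------
------
------
------
--*--*
------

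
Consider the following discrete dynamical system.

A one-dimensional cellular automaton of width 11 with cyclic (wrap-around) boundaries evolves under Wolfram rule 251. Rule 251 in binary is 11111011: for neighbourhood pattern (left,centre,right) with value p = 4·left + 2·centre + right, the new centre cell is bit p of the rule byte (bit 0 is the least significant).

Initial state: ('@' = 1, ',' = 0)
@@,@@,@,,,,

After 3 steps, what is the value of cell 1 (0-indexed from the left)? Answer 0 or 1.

1

k=0  @@,@@,@,,,,
k=1  @@@@@@,@@@@
k=2  @@@@@@@@@@@
k=3  @@@@@@@@@@@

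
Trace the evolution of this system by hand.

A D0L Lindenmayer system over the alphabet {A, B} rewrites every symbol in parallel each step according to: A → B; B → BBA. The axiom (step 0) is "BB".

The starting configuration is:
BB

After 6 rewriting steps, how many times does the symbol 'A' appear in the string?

140

0) BB
1) BBABBA
2) BBABBABBBABBAB
3) BBABBABBBABBABBBABBABBABBBABBABBBA
4) BBABBABBBABBABBBABBABBABBBABBABBBABBABBABBBABBABBBABBABBBABBABBABBBABBABBBABBABBAB
5) BBABBABBBABBABBBABBABBABBBABBABBBABBABBABBBABBABBBABBABBBA…BBABBABBBABBABBBABBABBABBBABBABBBABBABBABBBABBABBBABBABBBA  (len 198)
6) BBABBABBBABBABBBABBABBABBBABBABBBABBABBABBBABBABBBABBABBBA…BBABBABBBABBABBBABBABBABBBABBABBBABBABBABBBABBABBBABBABBAB  (len 478)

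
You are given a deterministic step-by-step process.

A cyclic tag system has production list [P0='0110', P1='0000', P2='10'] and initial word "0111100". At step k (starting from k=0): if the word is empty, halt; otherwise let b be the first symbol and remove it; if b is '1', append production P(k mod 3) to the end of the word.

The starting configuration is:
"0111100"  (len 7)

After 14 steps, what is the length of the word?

step 0: "0111100"  (len 7)
step 1: "111100"  (len 6)
step 2: "111000000"  (len 9)
step 3: "1100000010"  (len 10)
step 4: "1000000100110"  (len 13)
step 5: "0000001001100000"  (len 16)
step 6: "000001001100000"  (len 15)
step 7: "00001001100000"  (len 14)
step 8: "0001001100000"  (len 13)
step 9: "001001100000"  (len 12)
step 10: "01001100000"  (len 11)
step 11: "1001100000"  (len 10)
step 12: "00110000010"  (len 11)
step 13: "0110000010"  (len 10)
step 14: "110000010"  (len 9)

9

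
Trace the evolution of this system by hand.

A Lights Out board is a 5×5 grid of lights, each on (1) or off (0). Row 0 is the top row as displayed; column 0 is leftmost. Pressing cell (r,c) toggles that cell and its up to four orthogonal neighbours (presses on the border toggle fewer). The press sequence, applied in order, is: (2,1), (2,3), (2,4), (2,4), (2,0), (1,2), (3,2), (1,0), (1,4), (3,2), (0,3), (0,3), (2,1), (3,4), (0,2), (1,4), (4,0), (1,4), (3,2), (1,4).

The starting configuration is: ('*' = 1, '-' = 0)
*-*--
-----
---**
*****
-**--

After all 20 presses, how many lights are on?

9

gen 0: *-*--
-----
---**
*****
-**--
gen 1: *-*--
-*---
*****
*-***
-**--
gen 2: *-*--
-*-*-
**---
*-*-*
-**--
gen 3: *-*--
-*-**
**-**
*-*--
-**--
gen 4: *-*--
-*-*-
**---
*-*-*
-**--
gen 5: *-*--
**-*-
-----
--*-*
-**--
gen 6: *----
*-*--
--*--
--*-*
-**--
gen 7: *----
*-*--
-----
-*-**
-*---
gen 8: -----
-**--
*----
-*-**
-*---
gen 9: ----*
-****
*---*
-*-**
-*---
gen 10: ----*
-****
*-*-*
--*-*
-**--
gen 11: --**-
-**-*
*-*-*
--*-*
-**--
gen 12: ----*
-****
*-*-*
--*-*
-**--
gen 13: ----*
--***
-*--*
-**-*
-**--
gen 14: ----*
--***
-*---
-***-
-**-*
gen 15: -****
---**
-*---
-***-
-**-*
gen 16: -***-
-----
-*--*
-***-
-**-*
gen 17: -***-
-----
-*--*
****-
*-*-*
gen 18: -****
---**
-*---
****-
*-*-*
gen 19: -****
---**
-**--
*----
*---*
gen 20: -***-
-----
-**-*
*----
*---*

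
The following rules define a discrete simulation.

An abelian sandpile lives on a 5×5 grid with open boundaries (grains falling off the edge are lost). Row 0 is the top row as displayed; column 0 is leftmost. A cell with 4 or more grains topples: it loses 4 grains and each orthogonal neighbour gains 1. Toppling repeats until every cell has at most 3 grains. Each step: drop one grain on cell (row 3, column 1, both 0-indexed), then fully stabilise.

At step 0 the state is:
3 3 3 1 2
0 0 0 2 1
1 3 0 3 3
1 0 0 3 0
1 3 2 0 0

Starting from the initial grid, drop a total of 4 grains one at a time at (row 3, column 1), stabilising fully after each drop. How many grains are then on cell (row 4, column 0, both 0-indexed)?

2

step 0: 3 3 3 1 2
0 0 0 2 1
1 3 0 3 3
1 0 0 3 0
1 3 2 0 0
step 1: 3 3 3 1 2
0 0 0 2 1
1 3 0 3 3
1 1 0 3 0
1 3 2 0 0
step 2: 3 3 3 1 2
0 0 0 2 1
1 3 0 3 3
1 2 0 3 0
1 3 2 0 0
step 3: 3 3 3 1 2
0 0 0 2 1
1 3 0 3 3
1 3 0 3 0
1 3 2 0 0
step 4: 3 3 3 1 2
0 1 0 2 1
2 0 1 3 3
2 2 1 3 0
2 0 3 0 0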